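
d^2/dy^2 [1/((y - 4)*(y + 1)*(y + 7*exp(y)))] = (-7*(y - 4)^2*(y + 1)^2*(y + 7*exp(y))*exp(y) + 2*(y - 4)^2*(y + 1)^2*(7*exp(y) + 1)^2 + 2*(y - 4)^2*(y + 1)*(y + 7*exp(y))*(7*exp(y) + 1) + 2*(y - 4)^2*(y + 7*exp(y))^2 + 2*(y - 4)*(y + 1)^2*(y + 7*exp(y))*(7*exp(y) + 1) + 2*(y - 4)*(y + 1)*(y + 7*exp(y))^2 + 2*(y + 1)^2*(y + 7*exp(y))^2)/((y - 4)^3*(y + 1)^3*(y + 7*exp(y))^3)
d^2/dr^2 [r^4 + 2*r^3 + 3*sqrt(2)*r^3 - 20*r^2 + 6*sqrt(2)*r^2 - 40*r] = 12*r^2 + 12*r + 18*sqrt(2)*r - 40 + 12*sqrt(2)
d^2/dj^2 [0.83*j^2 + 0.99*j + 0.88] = 1.66000000000000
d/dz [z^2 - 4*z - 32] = 2*z - 4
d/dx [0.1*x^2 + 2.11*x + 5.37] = 0.2*x + 2.11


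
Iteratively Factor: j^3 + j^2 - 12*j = (j + 4)*(j^2 - 3*j) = (j - 3)*(j + 4)*(j)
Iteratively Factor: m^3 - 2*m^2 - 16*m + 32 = (m - 2)*(m^2 - 16) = (m - 2)*(m + 4)*(m - 4)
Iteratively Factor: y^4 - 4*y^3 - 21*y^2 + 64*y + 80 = (y - 5)*(y^3 + y^2 - 16*y - 16) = (y - 5)*(y + 1)*(y^2 - 16) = (y - 5)*(y + 1)*(y + 4)*(y - 4)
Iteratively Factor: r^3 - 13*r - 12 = (r + 1)*(r^2 - r - 12) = (r + 1)*(r + 3)*(r - 4)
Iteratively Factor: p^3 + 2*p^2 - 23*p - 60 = (p + 4)*(p^2 - 2*p - 15) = (p + 3)*(p + 4)*(p - 5)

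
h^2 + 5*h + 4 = (h + 1)*(h + 4)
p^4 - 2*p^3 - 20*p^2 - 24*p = p*(p - 6)*(p + 2)^2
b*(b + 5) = b^2 + 5*b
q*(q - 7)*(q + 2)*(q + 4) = q^4 - q^3 - 34*q^2 - 56*q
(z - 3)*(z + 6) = z^2 + 3*z - 18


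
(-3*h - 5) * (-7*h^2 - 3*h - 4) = 21*h^3 + 44*h^2 + 27*h + 20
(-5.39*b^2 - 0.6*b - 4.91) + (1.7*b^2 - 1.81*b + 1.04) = -3.69*b^2 - 2.41*b - 3.87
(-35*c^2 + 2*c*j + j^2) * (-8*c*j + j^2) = 280*c^3*j - 51*c^2*j^2 - 6*c*j^3 + j^4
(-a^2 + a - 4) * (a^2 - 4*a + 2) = -a^4 + 5*a^3 - 10*a^2 + 18*a - 8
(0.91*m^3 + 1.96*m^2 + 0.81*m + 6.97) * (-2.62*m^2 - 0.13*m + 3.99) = -2.3842*m^5 - 5.2535*m^4 + 1.2539*m^3 - 10.5463*m^2 + 2.3258*m + 27.8103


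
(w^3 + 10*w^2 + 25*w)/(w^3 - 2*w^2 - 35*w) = (w + 5)/(w - 7)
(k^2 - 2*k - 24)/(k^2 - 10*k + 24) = (k + 4)/(k - 4)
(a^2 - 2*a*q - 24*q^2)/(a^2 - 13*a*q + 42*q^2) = (-a - 4*q)/(-a + 7*q)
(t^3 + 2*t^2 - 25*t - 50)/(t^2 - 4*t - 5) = (t^2 + 7*t + 10)/(t + 1)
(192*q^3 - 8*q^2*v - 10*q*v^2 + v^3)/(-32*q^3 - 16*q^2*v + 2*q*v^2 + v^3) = (-48*q^2 + 14*q*v - v^2)/(8*q^2 + 2*q*v - v^2)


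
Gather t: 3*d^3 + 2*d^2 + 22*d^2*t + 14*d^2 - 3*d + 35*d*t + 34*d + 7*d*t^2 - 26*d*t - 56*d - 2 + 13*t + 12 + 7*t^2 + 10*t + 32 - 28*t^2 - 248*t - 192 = 3*d^3 + 16*d^2 - 25*d + t^2*(7*d - 21) + t*(22*d^2 + 9*d - 225) - 150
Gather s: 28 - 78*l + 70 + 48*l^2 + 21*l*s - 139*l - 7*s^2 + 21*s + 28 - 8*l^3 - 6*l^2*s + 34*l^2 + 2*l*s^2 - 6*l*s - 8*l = -8*l^3 + 82*l^2 - 225*l + s^2*(2*l - 7) + s*(-6*l^2 + 15*l + 21) + 126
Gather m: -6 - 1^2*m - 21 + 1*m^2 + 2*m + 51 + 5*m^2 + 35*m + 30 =6*m^2 + 36*m + 54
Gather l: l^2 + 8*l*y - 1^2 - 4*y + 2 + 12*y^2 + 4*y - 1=l^2 + 8*l*y + 12*y^2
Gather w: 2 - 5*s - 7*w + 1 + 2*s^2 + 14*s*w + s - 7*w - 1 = 2*s^2 - 4*s + w*(14*s - 14) + 2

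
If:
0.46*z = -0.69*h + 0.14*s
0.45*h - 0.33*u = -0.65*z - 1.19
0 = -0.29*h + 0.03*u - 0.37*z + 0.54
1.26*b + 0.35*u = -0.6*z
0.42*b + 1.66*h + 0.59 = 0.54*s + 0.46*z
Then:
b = -0.70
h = 5.53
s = 19.55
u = 6.53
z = -2.35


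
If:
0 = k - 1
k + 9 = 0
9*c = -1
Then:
No Solution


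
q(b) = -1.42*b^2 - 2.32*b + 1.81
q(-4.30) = -14.47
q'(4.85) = -16.09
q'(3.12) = -11.18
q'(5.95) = -19.22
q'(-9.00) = 23.24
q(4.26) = -33.84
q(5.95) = -62.27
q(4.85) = -42.84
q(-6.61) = -44.90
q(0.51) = 0.26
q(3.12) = -19.25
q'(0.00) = -2.32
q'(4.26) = -14.42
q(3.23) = -20.50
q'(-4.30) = 9.89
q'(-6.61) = 16.45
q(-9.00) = -92.33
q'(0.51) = -3.77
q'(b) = -2.84*b - 2.32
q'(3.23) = -11.49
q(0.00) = 1.81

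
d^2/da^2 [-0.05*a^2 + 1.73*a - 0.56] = -0.100000000000000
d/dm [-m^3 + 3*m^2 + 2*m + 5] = -3*m^2 + 6*m + 2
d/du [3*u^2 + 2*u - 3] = 6*u + 2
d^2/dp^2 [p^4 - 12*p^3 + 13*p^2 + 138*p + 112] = 12*p^2 - 72*p + 26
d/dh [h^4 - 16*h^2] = 4*h*(h^2 - 8)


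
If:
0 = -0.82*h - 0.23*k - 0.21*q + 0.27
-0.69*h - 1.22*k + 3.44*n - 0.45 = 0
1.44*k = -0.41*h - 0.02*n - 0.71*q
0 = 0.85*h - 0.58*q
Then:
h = 0.30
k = -0.30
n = 0.08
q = 0.44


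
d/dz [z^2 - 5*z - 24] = 2*z - 5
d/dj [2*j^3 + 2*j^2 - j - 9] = 6*j^2 + 4*j - 1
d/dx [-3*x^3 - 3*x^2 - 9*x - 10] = -9*x^2 - 6*x - 9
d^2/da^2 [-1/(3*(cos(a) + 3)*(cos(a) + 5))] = 2*(2*sin(a)^4 - 3*sin(a)^2 - 75*cos(a) + 3*cos(3*a) - 48)/(3*(cos(a) + 3)^3*(cos(a) + 5)^3)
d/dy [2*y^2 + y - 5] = 4*y + 1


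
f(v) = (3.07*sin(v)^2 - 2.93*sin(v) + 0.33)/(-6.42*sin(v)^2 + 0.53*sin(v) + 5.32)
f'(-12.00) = -0.05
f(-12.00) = -0.10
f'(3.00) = 0.39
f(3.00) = 0.00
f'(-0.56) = -3.27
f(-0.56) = 0.85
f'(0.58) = -0.04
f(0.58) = -0.10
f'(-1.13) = -159.88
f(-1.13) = -13.37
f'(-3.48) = 0.22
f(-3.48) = -0.06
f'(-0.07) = -0.67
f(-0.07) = 0.10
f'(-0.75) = -9.17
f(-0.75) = 1.90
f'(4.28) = 129.02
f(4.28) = -12.16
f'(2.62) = 0.09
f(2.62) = -0.09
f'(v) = (6.14*sin(v)*cos(v) - 2.93*cos(v))/(-6.42*sin(v)^2 + 0.53*sin(v) + 5.32) + (12.84*sin(v)*cos(v) - 0.53*cos(v))*(3.07*sin(v)^2 - 2.93*sin(v) + 0.33)/(-6.42*sin(v)^2 + 0.53*sin(v) + 5.32)^2 = (-17.1835*sin(v)^2 + 36.902*sin(v) - 15.7625)*cos(v)/(41.2164*sin(v)^4 - 6.8052*sin(v)^3 - 68.0279*sin(v)^2 + 5.6392*sin(v) + 28.3024)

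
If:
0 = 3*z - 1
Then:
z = 1/3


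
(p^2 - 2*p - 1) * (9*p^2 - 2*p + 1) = 9*p^4 - 20*p^3 - 4*p^2 - 1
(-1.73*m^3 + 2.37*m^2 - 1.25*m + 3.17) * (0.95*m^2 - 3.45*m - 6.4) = -1.6435*m^5 + 8.22*m^4 + 1.708*m^3 - 7.844*m^2 - 2.9365*m - 20.288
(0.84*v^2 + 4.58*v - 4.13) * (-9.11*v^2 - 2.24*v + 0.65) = -7.6524*v^4 - 43.6054*v^3 + 27.9111*v^2 + 12.2282*v - 2.6845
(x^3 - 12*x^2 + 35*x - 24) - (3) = x^3 - 12*x^2 + 35*x - 27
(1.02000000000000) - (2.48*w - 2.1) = 3.12 - 2.48*w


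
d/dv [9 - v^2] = -2*v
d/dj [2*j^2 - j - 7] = 4*j - 1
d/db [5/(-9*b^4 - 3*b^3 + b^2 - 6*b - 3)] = 5*(36*b^3 + 9*b^2 - 2*b + 6)/(9*b^4 + 3*b^3 - b^2 + 6*b + 3)^2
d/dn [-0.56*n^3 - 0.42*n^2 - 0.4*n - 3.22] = -1.68*n^2 - 0.84*n - 0.4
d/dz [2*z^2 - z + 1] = 4*z - 1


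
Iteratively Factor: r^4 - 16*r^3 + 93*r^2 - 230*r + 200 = (r - 2)*(r^3 - 14*r^2 + 65*r - 100) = (r - 5)*(r - 2)*(r^2 - 9*r + 20) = (r - 5)^2*(r - 2)*(r - 4)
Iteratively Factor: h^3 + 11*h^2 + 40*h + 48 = (h + 3)*(h^2 + 8*h + 16) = (h + 3)*(h + 4)*(h + 4)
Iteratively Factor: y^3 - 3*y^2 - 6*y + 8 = (y - 4)*(y^2 + y - 2) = (y - 4)*(y - 1)*(y + 2)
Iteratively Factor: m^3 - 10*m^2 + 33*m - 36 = (m - 3)*(m^2 - 7*m + 12) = (m - 4)*(m - 3)*(m - 3)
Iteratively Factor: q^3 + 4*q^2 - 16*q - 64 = (q + 4)*(q^2 - 16) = (q - 4)*(q + 4)*(q + 4)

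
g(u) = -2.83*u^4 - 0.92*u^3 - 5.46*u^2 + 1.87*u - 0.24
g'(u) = -11.32*u^3 - 2.76*u^2 - 10.92*u + 1.87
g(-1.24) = -15.89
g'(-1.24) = 32.75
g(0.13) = -0.09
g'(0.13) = 0.38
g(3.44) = -492.17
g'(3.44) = -529.17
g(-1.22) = -15.25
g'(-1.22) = 31.64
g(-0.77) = -5.49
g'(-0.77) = 13.81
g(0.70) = -2.60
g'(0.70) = -11.01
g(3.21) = -381.40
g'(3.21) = -436.04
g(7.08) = -7698.01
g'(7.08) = -4231.20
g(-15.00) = -141420.54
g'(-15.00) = 37749.67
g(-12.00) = -57902.04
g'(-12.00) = 19296.43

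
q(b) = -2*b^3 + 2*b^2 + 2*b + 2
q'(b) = -6*b^2 + 4*b + 2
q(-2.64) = 47.46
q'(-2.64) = -50.38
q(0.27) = 2.65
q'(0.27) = 2.64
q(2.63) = -15.29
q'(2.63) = -28.98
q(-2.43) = 37.65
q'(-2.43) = -43.15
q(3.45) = -49.42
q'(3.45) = -55.62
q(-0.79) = 2.65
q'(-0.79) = -4.90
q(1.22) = 3.79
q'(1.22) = -2.05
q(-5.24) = 334.19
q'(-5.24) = -183.71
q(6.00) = -346.00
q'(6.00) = -190.00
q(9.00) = -1276.00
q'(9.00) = -448.00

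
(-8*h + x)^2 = 64*h^2 - 16*h*x + x^2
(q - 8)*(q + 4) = q^2 - 4*q - 32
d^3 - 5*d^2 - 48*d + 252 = (d - 6)^2*(d + 7)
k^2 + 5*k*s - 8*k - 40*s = (k - 8)*(k + 5*s)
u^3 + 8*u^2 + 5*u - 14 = (u - 1)*(u + 2)*(u + 7)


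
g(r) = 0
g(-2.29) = 0.00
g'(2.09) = 0.00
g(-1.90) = 0.00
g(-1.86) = 0.00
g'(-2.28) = 0.00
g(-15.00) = 0.00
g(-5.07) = 0.00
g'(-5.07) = 0.00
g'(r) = 0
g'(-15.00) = 0.00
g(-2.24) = 0.00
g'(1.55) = 0.00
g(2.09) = 0.00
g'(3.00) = 0.00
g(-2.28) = 0.00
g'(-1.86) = 0.00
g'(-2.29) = 0.00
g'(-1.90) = 0.00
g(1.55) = 0.00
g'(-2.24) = 0.00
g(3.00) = 0.00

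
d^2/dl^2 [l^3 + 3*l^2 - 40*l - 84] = 6*l + 6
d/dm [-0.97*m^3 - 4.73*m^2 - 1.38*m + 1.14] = -2.91*m^2 - 9.46*m - 1.38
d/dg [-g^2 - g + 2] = -2*g - 1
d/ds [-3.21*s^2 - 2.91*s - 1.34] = -6.42*s - 2.91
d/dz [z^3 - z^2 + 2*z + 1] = 3*z^2 - 2*z + 2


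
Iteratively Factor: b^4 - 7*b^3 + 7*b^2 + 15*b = (b + 1)*(b^3 - 8*b^2 + 15*b) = (b - 5)*(b + 1)*(b^2 - 3*b) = b*(b - 5)*(b + 1)*(b - 3)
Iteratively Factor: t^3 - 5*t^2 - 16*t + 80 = (t + 4)*(t^2 - 9*t + 20) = (t - 4)*(t + 4)*(t - 5)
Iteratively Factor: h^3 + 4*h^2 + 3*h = (h + 3)*(h^2 + h) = (h + 1)*(h + 3)*(h)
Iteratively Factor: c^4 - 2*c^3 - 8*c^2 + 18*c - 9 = (c - 1)*(c^3 - c^2 - 9*c + 9) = (c - 1)*(c + 3)*(c^2 - 4*c + 3) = (c - 1)^2*(c + 3)*(c - 3)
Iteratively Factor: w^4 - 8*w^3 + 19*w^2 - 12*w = (w)*(w^3 - 8*w^2 + 19*w - 12) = w*(w - 1)*(w^2 - 7*w + 12) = w*(w - 3)*(w - 1)*(w - 4)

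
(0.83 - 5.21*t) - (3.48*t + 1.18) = -8.69*t - 0.35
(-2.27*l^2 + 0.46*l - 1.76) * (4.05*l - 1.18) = -9.1935*l^3 + 4.5416*l^2 - 7.6708*l + 2.0768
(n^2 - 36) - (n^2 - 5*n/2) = 5*n/2 - 36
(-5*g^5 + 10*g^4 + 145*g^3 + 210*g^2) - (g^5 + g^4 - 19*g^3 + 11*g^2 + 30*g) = -6*g^5 + 9*g^4 + 164*g^3 + 199*g^2 - 30*g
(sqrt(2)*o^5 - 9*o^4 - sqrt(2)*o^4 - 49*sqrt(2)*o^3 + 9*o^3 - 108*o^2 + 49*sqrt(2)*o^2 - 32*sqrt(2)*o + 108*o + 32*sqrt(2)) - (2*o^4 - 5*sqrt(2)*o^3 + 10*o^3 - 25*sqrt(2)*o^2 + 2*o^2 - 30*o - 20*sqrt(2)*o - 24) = sqrt(2)*o^5 - 11*o^4 - sqrt(2)*o^4 - 44*sqrt(2)*o^3 - o^3 - 110*o^2 + 74*sqrt(2)*o^2 - 12*sqrt(2)*o + 138*o + 24 + 32*sqrt(2)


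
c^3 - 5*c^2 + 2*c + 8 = (c - 4)*(c - 2)*(c + 1)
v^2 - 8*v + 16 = (v - 4)^2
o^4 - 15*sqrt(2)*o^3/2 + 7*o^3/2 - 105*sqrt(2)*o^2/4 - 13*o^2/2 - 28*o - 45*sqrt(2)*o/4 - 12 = (o + 1/2)*(o + 3)*(o - 8*sqrt(2))*(o + sqrt(2)/2)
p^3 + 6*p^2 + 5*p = p*(p + 1)*(p + 5)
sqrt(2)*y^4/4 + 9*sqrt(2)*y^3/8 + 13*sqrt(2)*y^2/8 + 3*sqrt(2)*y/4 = y*(y/2 + 1/2)*(y + 3/2)*(sqrt(2)*y/2 + sqrt(2))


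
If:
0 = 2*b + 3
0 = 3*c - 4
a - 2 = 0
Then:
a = 2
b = -3/2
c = 4/3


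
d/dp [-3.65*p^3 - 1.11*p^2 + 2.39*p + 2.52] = -10.95*p^2 - 2.22*p + 2.39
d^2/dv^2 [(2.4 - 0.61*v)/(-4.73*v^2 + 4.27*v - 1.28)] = ((27.9134 - 17.3118*v)*(4.73*v^2 - 4.27*v + 1.28) + (0.61*v - 2.4)*(9.46*v - 4.27)*(18.92*v - 8.54))/(4.73*v^2 - 4.27*v + 1.28)^3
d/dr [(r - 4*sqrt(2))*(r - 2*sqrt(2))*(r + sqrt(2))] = 3*r^2 - 10*sqrt(2)*r + 4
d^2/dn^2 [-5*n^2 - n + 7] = -10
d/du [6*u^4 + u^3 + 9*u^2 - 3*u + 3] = 24*u^3 + 3*u^2 + 18*u - 3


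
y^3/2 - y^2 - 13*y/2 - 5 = (y/2 + 1)*(y - 5)*(y + 1)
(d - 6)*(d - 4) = d^2 - 10*d + 24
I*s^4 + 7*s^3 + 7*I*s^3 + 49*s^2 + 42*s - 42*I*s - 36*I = (s + 6)*(s - 6*I)*(s - I)*(I*s + I)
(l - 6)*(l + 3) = l^2 - 3*l - 18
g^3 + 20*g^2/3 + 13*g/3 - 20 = (g - 4/3)*(g + 3)*(g + 5)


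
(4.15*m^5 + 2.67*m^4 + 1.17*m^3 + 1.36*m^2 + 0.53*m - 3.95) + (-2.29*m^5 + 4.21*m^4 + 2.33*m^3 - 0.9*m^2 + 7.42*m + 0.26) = 1.86*m^5 + 6.88*m^4 + 3.5*m^3 + 0.46*m^2 + 7.95*m - 3.69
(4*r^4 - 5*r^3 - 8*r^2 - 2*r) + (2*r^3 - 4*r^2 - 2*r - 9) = 4*r^4 - 3*r^3 - 12*r^2 - 4*r - 9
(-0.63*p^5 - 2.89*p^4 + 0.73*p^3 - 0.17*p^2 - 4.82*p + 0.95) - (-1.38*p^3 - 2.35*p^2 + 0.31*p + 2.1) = -0.63*p^5 - 2.89*p^4 + 2.11*p^3 + 2.18*p^2 - 5.13*p - 1.15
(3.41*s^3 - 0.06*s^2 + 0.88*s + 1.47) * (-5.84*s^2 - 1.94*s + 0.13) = -19.9144*s^5 - 6.265*s^4 - 4.5795*s^3 - 10.2998*s^2 - 2.7374*s + 0.1911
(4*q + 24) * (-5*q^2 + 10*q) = -20*q^3 - 80*q^2 + 240*q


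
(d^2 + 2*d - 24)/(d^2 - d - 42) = (d - 4)/(d - 7)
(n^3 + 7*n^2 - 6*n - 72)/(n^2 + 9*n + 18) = (n^2 + n - 12)/(n + 3)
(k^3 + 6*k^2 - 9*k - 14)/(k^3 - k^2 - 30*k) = (-k^3 - 6*k^2 + 9*k + 14)/(k*(-k^2 + k + 30))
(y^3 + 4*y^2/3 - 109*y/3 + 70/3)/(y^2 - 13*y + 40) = (3*y^2 + 19*y - 14)/(3*(y - 8))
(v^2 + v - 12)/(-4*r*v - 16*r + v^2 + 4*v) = (3 - v)/(4*r - v)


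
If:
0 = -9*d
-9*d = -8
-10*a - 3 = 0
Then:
No Solution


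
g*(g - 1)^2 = g^3 - 2*g^2 + g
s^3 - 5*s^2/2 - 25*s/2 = s*(s - 5)*(s + 5/2)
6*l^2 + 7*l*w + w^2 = (l + w)*(6*l + w)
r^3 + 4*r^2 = r^2*(r + 4)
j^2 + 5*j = j*(j + 5)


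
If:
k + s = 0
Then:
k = -s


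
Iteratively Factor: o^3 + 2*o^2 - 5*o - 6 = (o + 1)*(o^2 + o - 6) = (o + 1)*(o + 3)*(o - 2)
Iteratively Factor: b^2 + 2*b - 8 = (b - 2)*(b + 4)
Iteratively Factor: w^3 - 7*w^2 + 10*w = (w - 5)*(w^2 - 2*w) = (w - 5)*(w - 2)*(w)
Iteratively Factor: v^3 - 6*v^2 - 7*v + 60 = (v - 4)*(v^2 - 2*v - 15) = (v - 4)*(v + 3)*(v - 5)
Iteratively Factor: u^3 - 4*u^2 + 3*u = (u)*(u^2 - 4*u + 3) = u*(u - 1)*(u - 3)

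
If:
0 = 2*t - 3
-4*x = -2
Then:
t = 3/2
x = 1/2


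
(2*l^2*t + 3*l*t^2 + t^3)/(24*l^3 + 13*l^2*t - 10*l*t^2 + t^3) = t*(2*l + t)/(24*l^2 - 11*l*t + t^2)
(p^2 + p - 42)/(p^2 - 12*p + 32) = (p^2 + p - 42)/(p^2 - 12*p + 32)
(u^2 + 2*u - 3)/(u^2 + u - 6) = (u - 1)/(u - 2)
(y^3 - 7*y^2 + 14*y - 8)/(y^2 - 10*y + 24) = (y^2 - 3*y + 2)/(y - 6)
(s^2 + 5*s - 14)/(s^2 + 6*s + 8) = (s^2 + 5*s - 14)/(s^2 + 6*s + 8)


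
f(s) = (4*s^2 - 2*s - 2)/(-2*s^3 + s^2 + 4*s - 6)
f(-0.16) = 0.24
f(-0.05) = 0.30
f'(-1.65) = 255.88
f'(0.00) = 0.56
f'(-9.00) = 0.03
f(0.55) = 0.49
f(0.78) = 0.35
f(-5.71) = 0.37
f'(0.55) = -0.20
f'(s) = (8*s - 2)/(-2*s^3 + s^2 + 4*s - 6) + (4*s^2 - 2*s - 2)*(6*s^2 - 2*s - 4)/(-2*s^3 + s^2 + 4*s - 6)^2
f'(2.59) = 0.30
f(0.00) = 0.33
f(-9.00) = 0.23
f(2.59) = -0.83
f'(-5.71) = 0.07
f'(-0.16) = 0.62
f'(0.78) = -1.11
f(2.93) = -0.74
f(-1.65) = -13.65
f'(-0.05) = 0.58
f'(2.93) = 0.26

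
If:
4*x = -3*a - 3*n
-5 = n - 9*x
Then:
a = 5 - 31*x/3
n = 9*x - 5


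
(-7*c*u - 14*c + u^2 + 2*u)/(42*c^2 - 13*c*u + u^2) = (u + 2)/(-6*c + u)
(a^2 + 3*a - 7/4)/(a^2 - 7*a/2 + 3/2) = (a + 7/2)/(a - 3)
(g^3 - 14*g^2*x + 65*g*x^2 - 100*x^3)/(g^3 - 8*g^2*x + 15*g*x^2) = (-g^2 + 9*g*x - 20*x^2)/(g*(-g + 3*x))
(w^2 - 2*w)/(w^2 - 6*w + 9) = w*(w - 2)/(w^2 - 6*w + 9)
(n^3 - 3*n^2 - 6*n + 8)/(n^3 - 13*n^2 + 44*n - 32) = (n + 2)/(n - 8)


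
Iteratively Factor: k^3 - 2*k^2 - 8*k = (k)*(k^2 - 2*k - 8) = k*(k + 2)*(k - 4)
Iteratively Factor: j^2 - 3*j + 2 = (j - 2)*(j - 1)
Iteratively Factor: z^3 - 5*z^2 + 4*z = (z)*(z^2 - 5*z + 4) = z*(z - 4)*(z - 1)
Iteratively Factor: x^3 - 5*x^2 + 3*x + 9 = (x - 3)*(x^2 - 2*x - 3) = (x - 3)^2*(x + 1)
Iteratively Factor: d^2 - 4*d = (d)*(d - 4)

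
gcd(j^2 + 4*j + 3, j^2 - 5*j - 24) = j + 3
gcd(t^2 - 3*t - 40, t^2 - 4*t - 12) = 1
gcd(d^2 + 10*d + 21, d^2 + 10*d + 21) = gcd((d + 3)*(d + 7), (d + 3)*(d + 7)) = d^2 + 10*d + 21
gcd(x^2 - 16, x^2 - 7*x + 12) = x - 4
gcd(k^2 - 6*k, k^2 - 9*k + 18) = k - 6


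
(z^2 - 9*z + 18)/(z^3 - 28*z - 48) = (z - 3)/(z^2 + 6*z + 8)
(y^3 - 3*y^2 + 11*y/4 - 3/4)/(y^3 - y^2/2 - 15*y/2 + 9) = (y^2 - 3*y/2 + 1/2)/(y^2 + y - 6)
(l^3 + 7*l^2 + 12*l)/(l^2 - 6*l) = (l^2 + 7*l + 12)/(l - 6)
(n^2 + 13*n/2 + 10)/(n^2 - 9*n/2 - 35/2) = (n + 4)/(n - 7)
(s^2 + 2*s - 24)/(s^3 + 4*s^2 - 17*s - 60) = (s + 6)/(s^2 + 8*s + 15)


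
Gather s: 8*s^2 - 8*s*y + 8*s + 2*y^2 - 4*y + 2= 8*s^2 + s*(8 - 8*y) + 2*y^2 - 4*y + 2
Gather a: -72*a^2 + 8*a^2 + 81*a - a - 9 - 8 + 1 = -64*a^2 + 80*a - 16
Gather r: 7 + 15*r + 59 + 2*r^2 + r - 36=2*r^2 + 16*r + 30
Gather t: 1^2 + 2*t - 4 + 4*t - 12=6*t - 15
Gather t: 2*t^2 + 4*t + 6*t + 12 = 2*t^2 + 10*t + 12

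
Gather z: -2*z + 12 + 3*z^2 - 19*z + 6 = 3*z^2 - 21*z + 18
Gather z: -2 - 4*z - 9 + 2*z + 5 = -2*z - 6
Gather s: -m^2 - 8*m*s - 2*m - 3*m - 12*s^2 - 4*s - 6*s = -m^2 - 5*m - 12*s^2 + s*(-8*m - 10)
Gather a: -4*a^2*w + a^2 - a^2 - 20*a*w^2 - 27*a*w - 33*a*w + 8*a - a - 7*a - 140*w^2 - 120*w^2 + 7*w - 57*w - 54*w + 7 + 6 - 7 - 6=-4*a^2*w + a*(-20*w^2 - 60*w) - 260*w^2 - 104*w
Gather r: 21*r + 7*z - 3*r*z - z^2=r*(21 - 3*z) - z^2 + 7*z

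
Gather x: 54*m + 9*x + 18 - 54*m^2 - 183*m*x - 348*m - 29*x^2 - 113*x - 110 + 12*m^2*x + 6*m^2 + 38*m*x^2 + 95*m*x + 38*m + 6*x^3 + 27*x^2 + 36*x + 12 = -48*m^2 - 256*m + 6*x^3 + x^2*(38*m - 2) + x*(12*m^2 - 88*m - 68) - 80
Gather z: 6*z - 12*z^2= -12*z^2 + 6*z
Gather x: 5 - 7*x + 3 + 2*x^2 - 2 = 2*x^2 - 7*x + 6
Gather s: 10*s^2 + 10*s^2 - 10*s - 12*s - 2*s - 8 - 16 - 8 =20*s^2 - 24*s - 32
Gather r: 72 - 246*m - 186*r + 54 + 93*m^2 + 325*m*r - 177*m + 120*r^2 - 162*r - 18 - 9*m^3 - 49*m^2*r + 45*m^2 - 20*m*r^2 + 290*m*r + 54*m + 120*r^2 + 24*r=-9*m^3 + 138*m^2 - 369*m + r^2*(240 - 20*m) + r*(-49*m^2 + 615*m - 324) + 108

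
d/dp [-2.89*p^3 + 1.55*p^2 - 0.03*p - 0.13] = -8.67*p^2 + 3.1*p - 0.03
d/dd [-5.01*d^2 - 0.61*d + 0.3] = -10.02*d - 0.61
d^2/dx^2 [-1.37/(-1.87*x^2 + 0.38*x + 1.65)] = (9.581506*x^2 - 1.947044*x - 1.37*(3.74*x - 0.38)*(7.48*x - 0.76) - 8.45427)/(-1.87*x^2 + 0.38*x + 1.65)^3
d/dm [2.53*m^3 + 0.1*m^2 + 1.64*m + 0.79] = 7.59*m^2 + 0.2*m + 1.64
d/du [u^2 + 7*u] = 2*u + 7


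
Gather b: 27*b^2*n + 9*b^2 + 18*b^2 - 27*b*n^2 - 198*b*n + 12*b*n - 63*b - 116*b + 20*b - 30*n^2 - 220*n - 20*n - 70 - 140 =b^2*(27*n + 27) + b*(-27*n^2 - 186*n - 159) - 30*n^2 - 240*n - 210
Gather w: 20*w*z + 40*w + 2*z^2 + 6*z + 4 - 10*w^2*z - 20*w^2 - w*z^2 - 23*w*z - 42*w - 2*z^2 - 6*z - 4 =w^2*(-10*z - 20) + w*(-z^2 - 3*z - 2)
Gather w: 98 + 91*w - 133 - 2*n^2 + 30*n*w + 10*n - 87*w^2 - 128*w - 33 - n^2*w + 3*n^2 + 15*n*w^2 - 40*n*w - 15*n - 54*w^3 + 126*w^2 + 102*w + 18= n^2 - 5*n - 54*w^3 + w^2*(15*n + 39) + w*(-n^2 - 10*n + 65) - 50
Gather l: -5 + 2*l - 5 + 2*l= 4*l - 10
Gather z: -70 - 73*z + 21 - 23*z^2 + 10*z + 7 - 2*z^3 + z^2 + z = -2*z^3 - 22*z^2 - 62*z - 42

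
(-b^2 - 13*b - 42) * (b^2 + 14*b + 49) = -b^4 - 27*b^3 - 273*b^2 - 1225*b - 2058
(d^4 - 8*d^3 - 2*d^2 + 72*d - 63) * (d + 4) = d^5 - 4*d^4 - 34*d^3 + 64*d^2 + 225*d - 252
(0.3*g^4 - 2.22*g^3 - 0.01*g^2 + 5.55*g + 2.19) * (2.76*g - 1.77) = 0.828*g^5 - 6.6582*g^4 + 3.9018*g^3 + 15.3357*g^2 - 3.7791*g - 3.8763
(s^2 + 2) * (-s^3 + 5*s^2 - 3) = -s^5 + 5*s^4 - 2*s^3 + 7*s^2 - 6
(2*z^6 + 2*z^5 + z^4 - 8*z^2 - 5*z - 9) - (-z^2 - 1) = 2*z^6 + 2*z^5 + z^4 - 7*z^2 - 5*z - 8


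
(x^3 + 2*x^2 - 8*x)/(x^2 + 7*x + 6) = x*(x^2 + 2*x - 8)/(x^2 + 7*x + 6)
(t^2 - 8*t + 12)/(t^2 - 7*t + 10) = (t - 6)/(t - 5)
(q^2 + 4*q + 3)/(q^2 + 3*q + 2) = (q + 3)/(q + 2)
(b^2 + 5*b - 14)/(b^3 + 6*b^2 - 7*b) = (b - 2)/(b*(b - 1))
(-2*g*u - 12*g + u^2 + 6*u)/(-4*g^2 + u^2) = (u + 6)/(2*g + u)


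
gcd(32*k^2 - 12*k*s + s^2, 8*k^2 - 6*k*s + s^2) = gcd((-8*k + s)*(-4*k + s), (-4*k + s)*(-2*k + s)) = -4*k + s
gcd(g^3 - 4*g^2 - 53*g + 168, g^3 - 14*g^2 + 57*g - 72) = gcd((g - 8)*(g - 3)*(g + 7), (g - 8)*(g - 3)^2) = g^2 - 11*g + 24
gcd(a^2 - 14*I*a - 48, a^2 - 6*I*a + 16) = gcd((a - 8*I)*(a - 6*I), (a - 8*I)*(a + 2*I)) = a - 8*I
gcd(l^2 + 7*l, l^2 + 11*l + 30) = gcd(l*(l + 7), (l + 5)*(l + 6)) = 1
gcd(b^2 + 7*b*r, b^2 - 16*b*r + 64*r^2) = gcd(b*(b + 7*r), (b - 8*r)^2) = 1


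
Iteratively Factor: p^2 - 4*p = (p)*(p - 4)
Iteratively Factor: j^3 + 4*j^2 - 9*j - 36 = (j - 3)*(j^2 + 7*j + 12) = (j - 3)*(j + 3)*(j + 4)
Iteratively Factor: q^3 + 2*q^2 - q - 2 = (q + 1)*(q^2 + q - 2) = (q - 1)*(q + 1)*(q + 2)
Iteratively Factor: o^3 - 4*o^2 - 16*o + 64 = (o - 4)*(o^2 - 16) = (o - 4)*(o + 4)*(o - 4)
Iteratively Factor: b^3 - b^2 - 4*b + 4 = (b + 2)*(b^2 - 3*b + 2) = (b - 2)*(b + 2)*(b - 1)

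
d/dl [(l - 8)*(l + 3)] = 2*l - 5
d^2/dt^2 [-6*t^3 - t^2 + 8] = -36*t - 2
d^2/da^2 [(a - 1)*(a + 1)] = 2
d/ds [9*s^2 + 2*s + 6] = 18*s + 2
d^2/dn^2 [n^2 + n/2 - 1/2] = 2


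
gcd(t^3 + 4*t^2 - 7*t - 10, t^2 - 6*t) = 1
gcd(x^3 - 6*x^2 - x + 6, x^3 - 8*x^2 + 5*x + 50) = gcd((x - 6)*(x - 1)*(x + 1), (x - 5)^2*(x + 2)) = 1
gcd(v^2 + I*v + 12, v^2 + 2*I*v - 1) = 1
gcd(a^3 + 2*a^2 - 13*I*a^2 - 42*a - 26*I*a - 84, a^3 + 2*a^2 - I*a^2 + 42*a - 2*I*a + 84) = a^2 + a*(2 - 7*I) - 14*I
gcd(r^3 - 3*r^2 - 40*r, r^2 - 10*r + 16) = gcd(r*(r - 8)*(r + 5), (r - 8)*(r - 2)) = r - 8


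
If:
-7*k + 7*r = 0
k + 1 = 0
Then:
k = -1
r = -1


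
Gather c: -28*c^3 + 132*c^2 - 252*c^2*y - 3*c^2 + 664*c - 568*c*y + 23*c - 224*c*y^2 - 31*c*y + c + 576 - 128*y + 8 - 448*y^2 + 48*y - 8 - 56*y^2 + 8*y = -28*c^3 + c^2*(129 - 252*y) + c*(-224*y^2 - 599*y + 688) - 504*y^2 - 72*y + 576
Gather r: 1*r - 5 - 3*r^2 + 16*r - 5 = -3*r^2 + 17*r - 10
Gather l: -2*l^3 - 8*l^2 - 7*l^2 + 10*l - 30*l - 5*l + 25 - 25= -2*l^3 - 15*l^2 - 25*l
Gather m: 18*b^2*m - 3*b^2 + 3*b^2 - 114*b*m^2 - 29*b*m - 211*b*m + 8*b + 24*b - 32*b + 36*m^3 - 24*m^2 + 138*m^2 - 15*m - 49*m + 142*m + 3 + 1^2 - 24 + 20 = 36*m^3 + m^2*(114 - 114*b) + m*(18*b^2 - 240*b + 78)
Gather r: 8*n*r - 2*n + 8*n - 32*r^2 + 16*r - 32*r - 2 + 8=6*n - 32*r^2 + r*(8*n - 16) + 6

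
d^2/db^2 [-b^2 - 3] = -2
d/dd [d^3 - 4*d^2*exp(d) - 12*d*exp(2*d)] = -4*d^2*exp(d) + 3*d^2 - 24*d*exp(2*d) - 8*d*exp(d) - 12*exp(2*d)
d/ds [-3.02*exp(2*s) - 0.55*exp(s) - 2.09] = (-6.04*exp(s) - 0.55)*exp(s)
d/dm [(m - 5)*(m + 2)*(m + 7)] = 3*m^2 + 8*m - 31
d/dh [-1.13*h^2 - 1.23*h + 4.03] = -2.26*h - 1.23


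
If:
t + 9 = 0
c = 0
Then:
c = 0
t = -9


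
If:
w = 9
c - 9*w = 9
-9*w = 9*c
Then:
No Solution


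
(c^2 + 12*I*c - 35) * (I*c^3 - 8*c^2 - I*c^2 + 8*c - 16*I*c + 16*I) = I*c^5 - 20*c^4 - I*c^4 + 20*c^3 - 147*I*c^3 + 472*c^2 + 147*I*c^2 - 472*c + 560*I*c - 560*I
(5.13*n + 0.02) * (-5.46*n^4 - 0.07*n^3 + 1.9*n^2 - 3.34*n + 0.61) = -28.0098*n^5 - 0.4683*n^4 + 9.7456*n^3 - 17.0962*n^2 + 3.0625*n + 0.0122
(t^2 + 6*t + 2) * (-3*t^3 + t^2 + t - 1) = -3*t^5 - 17*t^4 + t^3 + 7*t^2 - 4*t - 2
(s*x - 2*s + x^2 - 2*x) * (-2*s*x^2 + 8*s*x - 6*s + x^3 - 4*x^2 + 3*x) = -2*s^2*x^3 + 12*s^2*x^2 - 22*s^2*x + 12*s^2 - s*x^4 + 6*s*x^3 - 11*s*x^2 + 6*s*x + x^5 - 6*x^4 + 11*x^3 - 6*x^2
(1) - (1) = 0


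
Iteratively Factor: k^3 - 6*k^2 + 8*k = (k)*(k^2 - 6*k + 8) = k*(k - 4)*(k - 2)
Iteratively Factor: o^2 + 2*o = (o)*(o + 2)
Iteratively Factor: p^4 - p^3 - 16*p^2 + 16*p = (p + 4)*(p^3 - 5*p^2 + 4*p) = (p - 1)*(p + 4)*(p^2 - 4*p) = (p - 4)*(p - 1)*(p + 4)*(p)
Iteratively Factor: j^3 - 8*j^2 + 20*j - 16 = (j - 4)*(j^2 - 4*j + 4) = (j - 4)*(j - 2)*(j - 2)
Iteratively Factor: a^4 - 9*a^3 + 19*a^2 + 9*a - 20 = (a - 4)*(a^3 - 5*a^2 - a + 5) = (a - 4)*(a + 1)*(a^2 - 6*a + 5) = (a - 5)*(a - 4)*(a + 1)*(a - 1)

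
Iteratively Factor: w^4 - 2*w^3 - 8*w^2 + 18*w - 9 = (w - 1)*(w^3 - w^2 - 9*w + 9) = (w - 1)^2*(w^2 - 9) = (w - 1)^2*(w + 3)*(w - 3)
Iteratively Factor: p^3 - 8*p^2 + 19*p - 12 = (p - 3)*(p^2 - 5*p + 4) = (p - 4)*(p - 3)*(p - 1)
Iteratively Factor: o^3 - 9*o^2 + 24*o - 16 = (o - 4)*(o^2 - 5*o + 4) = (o - 4)^2*(o - 1)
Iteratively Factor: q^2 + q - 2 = (q + 2)*(q - 1)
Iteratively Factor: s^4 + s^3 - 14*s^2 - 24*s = (s)*(s^3 + s^2 - 14*s - 24) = s*(s - 4)*(s^2 + 5*s + 6) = s*(s - 4)*(s + 2)*(s + 3)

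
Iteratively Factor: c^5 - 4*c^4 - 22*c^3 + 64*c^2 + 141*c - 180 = (c + 3)*(c^4 - 7*c^3 - c^2 + 67*c - 60) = (c - 1)*(c + 3)*(c^3 - 6*c^2 - 7*c + 60) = (c - 5)*(c - 1)*(c + 3)*(c^2 - c - 12) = (c - 5)*(c - 1)*(c + 3)^2*(c - 4)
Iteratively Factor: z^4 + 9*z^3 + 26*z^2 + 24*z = (z + 3)*(z^3 + 6*z^2 + 8*z) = z*(z + 3)*(z^2 + 6*z + 8) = z*(z + 2)*(z + 3)*(z + 4)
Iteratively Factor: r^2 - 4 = (r - 2)*(r + 2)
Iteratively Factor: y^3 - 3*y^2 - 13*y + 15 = (y + 3)*(y^2 - 6*y + 5) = (y - 1)*(y + 3)*(y - 5)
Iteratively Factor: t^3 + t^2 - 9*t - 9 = (t + 1)*(t^2 - 9) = (t + 1)*(t + 3)*(t - 3)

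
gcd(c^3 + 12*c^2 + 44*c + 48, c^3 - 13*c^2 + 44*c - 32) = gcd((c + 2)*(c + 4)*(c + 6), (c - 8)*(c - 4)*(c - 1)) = 1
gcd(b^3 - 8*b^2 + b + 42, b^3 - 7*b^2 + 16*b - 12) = b - 3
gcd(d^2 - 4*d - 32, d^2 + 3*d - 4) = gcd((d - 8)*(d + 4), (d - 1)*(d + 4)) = d + 4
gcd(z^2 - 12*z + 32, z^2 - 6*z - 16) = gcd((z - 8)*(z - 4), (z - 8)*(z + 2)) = z - 8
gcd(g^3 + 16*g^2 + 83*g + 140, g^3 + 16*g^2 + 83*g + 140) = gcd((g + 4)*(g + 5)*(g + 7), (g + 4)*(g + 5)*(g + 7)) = g^3 + 16*g^2 + 83*g + 140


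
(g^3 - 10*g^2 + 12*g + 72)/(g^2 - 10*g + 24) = (g^2 - 4*g - 12)/(g - 4)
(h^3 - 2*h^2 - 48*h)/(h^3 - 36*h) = (h - 8)/(h - 6)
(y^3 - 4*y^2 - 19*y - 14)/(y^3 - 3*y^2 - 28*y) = (y^2 + 3*y + 2)/(y*(y + 4))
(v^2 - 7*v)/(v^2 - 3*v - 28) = v/(v + 4)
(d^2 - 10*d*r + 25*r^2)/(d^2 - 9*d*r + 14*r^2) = (d^2 - 10*d*r + 25*r^2)/(d^2 - 9*d*r + 14*r^2)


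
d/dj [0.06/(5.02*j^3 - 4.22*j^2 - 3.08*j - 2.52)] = (-0.9036*j^2 + 0.5064*j + 0.1848)/(-5.02*j^3 + 4.22*j^2 + 3.08*j + 2.52)^2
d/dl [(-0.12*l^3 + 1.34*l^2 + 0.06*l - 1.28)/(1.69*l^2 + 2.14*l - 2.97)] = (-0.2028*l^4 - 0.5136*l^3 + 3.8354*l^2 - 3.6332*l + 2.561)/(2.8561*l^4 + 7.2332*l^3 - 5.459*l^2 - 12.7116*l + 8.8209)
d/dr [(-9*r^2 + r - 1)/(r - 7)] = 3*(-3*r^2 + 42*r - 2)/(r^2 - 14*r + 49)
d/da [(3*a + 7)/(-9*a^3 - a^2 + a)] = (54*a^3 + 192*a^2 + 14*a - 7)/(a^2*(81*a^4 + 18*a^3 - 17*a^2 - 2*a + 1))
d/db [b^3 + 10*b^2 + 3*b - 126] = 3*b^2 + 20*b + 3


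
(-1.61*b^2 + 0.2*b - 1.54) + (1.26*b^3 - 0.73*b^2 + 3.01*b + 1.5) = 1.26*b^3 - 2.34*b^2 + 3.21*b - 0.04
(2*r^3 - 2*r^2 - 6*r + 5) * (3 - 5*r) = -10*r^4 + 16*r^3 + 24*r^2 - 43*r + 15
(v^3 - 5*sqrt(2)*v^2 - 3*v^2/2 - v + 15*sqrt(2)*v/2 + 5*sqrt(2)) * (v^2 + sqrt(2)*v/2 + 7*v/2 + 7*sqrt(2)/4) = v^5 - 9*sqrt(2)*v^4/2 + 2*v^4 - 9*sqrt(2)*v^3 - 45*v^3/4 - 27*v^2/2 + 225*sqrt(2)*v^2/8 + 63*sqrt(2)*v/4 + 125*v/4 + 35/2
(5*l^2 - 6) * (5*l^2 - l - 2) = 25*l^4 - 5*l^3 - 40*l^2 + 6*l + 12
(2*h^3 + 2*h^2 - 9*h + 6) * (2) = 4*h^3 + 4*h^2 - 18*h + 12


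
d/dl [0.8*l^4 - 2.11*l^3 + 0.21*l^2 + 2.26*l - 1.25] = 3.2*l^3 - 6.33*l^2 + 0.42*l + 2.26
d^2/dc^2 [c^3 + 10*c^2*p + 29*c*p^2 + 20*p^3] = 6*c + 20*p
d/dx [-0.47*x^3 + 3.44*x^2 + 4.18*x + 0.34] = -1.41*x^2 + 6.88*x + 4.18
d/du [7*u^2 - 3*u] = 14*u - 3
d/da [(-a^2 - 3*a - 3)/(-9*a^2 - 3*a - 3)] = 8*a*(-a - 2)/(3*(9*a^4 + 6*a^3 + 7*a^2 + 2*a + 1))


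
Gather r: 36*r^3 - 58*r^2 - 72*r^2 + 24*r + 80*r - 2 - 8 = 36*r^3 - 130*r^2 + 104*r - 10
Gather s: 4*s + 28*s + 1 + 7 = 32*s + 8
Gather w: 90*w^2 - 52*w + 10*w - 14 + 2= 90*w^2 - 42*w - 12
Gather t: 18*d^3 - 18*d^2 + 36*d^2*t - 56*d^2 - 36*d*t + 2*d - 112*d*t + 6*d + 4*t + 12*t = 18*d^3 - 74*d^2 + 8*d + t*(36*d^2 - 148*d + 16)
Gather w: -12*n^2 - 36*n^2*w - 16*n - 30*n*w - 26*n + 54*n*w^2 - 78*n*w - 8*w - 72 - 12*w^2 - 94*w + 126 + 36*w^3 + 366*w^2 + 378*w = -12*n^2 - 42*n + 36*w^3 + w^2*(54*n + 354) + w*(-36*n^2 - 108*n + 276) + 54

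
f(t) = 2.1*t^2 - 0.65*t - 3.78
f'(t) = 4.2*t - 0.65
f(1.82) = 1.99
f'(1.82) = 6.99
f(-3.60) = 25.78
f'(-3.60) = -15.77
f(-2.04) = 6.29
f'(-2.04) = -9.22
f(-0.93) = -1.36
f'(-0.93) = -4.56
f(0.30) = -3.79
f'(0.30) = 0.61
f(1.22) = -1.45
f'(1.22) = 4.47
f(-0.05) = -3.74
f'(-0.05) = -0.86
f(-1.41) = 1.31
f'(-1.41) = -6.57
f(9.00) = 160.47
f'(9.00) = 37.15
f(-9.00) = 172.17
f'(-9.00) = -38.45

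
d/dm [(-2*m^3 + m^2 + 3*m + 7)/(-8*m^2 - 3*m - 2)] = (16*m^4 + 12*m^3 + 33*m^2 + 108*m + 15)/(64*m^4 + 48*m^3 + 41*m^2 + 12*m + 4)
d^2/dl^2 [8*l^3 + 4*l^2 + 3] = 48*l + 8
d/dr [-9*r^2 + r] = 1 - 18*r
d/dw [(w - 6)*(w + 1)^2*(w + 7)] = 4*w^3 + 9*w^2 - 78*w - 83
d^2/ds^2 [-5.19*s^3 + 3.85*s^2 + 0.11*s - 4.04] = 7.7 - 31.14*s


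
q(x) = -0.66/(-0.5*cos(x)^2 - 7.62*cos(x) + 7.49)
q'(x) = -0.66*(-1.0*sin(x)*cos(x) - 7.62*sin(x))/(-0.5*cos(x)^2 - 7.62*cos(x) + 7.49)^2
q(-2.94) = -0.05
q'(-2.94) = -0.00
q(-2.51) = -0.05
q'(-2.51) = -0.01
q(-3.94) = -0.05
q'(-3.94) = 0.02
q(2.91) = -0.05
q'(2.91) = 0.00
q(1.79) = -0.07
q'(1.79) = 0.06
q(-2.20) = -0.06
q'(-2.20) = -0.03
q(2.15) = -0.06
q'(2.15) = 0.03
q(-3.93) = -0.05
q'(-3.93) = 0.02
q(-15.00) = -0.05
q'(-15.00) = -0.02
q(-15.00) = -0.05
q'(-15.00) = -0.02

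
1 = 1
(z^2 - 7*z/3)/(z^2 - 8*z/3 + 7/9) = 3*z/(3*z - 1)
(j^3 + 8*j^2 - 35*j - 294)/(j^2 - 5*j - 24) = (-j^3 - 8*j^2 + 35*j + 294)/(-j^2 + 5*j + 24)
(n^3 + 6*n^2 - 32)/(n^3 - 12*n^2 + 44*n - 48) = (n^2 + 8*n + 16)/(n^2 - 10*n + 24)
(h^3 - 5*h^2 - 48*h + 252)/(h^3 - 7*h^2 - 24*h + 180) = (h + 7)/(h + 5)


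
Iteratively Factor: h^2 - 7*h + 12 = (h - 4)*(h - 3)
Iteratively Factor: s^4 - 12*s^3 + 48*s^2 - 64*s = (s - 4)*(s^3 - 8*s^2 + 16*s) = (s - 4)^2*(s^2 - 4*s) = s*(s - 4)^2*(s - 4)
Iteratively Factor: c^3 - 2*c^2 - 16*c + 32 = (c - 4)*(c^2 + 2*c - 8) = (c - 4)*(c - 2)*(c + 4)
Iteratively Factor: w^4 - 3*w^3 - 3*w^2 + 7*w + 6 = (w - 3)*(w^3 - 3*w - 2) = (w - 3)*(w + 1)*(w^2 - w - 2) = (w - 3)*(w + 1)^2*(w - 2)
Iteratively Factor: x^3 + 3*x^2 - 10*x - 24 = (x + 2)*(x^2 + x - 12) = (x + 2)*(x + 4)*(x - 3)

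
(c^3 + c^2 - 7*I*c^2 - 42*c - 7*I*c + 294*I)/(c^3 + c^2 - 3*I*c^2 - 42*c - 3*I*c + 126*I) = (c - 7*I)/(c - 3*I)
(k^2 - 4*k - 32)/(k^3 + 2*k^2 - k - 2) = (k^2 - 4*k - 32)/(k^3 + 2*k^2 - k - 2)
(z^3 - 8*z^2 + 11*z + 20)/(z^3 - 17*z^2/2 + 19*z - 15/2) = 2*(z^2 - 3*z - 4)/(2*z^2 - 7*z + 3)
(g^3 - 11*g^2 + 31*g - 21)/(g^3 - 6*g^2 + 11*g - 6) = (g - 7)/(g - 2)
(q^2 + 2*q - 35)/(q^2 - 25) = (q + 7)/(q + 5)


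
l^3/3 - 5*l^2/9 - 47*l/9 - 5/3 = (l/3 + 1)*(l - 5)*(l + 1/3)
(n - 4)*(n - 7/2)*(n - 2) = n^3 - 19*n^2/2 + 29*n - 28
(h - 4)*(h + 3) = h^2 - h - 12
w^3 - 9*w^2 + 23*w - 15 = (w - 5)*(w - 3)*(w - 1)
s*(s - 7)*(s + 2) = s^3 - 5*s^2 - 14*s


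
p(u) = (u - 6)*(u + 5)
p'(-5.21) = -11.42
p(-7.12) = 27.81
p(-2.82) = -19.23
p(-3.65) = -13.03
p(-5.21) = 2.35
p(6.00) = 0.00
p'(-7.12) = -15.24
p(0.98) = -30.02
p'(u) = 2*u - 1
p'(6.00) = 11.00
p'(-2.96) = -6.92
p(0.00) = -30.00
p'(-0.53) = -2.06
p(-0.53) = -29.19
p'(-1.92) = -4.84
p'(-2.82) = -6.64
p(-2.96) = -18.28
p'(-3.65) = -8.30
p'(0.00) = -1.00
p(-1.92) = -24.39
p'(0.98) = 0.96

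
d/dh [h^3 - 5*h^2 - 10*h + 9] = 3*h^2 - 10*h - 10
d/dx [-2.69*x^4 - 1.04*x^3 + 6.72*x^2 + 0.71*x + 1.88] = -10.76*x^3 - 3.12*x^2 + 13.44*x + 0.71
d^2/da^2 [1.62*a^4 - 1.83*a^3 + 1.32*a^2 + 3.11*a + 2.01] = 19.44*a^2 - 10.98*a + 2.64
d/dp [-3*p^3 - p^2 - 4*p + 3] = -9*p^2 - 2*p - 4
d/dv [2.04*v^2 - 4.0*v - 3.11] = 4.08*v - 4.0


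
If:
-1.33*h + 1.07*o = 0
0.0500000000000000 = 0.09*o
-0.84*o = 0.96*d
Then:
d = -0.49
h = 0.45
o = 0.56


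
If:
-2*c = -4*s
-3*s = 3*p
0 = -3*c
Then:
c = 0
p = 0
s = 0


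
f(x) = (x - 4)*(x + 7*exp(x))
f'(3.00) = 2.00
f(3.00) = -143.60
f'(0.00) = -25.00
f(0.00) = -28.00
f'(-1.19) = -15.30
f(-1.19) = -4.88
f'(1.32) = -45.38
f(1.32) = -73.76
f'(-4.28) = -13.27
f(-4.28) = 34.64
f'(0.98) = -39.72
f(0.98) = -59.29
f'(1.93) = -51.74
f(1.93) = -103.82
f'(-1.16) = -15.45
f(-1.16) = -5.34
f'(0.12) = -26.49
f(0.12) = -31.09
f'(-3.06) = -12.11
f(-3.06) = 19.29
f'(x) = x + (x - 4)*(7*exp(x) + 1) + 7*exp(x)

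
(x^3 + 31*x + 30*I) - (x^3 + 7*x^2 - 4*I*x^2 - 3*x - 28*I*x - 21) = -7*x^2 + 4*I*x^2 + 34*x + 28*I*x + 21 + 30*I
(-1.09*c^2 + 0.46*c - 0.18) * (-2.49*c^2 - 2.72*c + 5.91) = 2.7141*c^4 + 1.8194*c^3 - 7.2449*c^2 + 3.2082*c - 1.0638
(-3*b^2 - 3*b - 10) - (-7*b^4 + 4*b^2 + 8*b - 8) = 7*b^4 - 7*b^2 - 11*b - 2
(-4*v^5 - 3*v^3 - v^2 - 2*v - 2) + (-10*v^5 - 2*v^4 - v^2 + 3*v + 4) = -14*v^5 - 2*v^4 - 3*v^3 - 2*v^2 + v + 2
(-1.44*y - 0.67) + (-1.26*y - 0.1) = -2.7*y - 0.77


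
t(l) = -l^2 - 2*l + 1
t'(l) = -2*l - 2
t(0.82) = -1.31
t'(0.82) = -3.64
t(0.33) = 0.23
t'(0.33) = -2.66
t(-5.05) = -14.40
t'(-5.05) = 8.10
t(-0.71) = 1.92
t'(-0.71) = -0.58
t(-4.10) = -7.61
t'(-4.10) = 6.20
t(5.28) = -37.44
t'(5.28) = -12.56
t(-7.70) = -42.89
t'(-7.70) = 13.40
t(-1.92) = 1.15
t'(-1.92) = 1.84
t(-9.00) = -62.00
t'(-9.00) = 16.00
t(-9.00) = -62.00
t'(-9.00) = 16.00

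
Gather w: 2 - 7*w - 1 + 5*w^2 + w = 5*w^2 - 6*w + 1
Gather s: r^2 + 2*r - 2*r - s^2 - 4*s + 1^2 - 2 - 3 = r^2 - s^2 - 4*s - 4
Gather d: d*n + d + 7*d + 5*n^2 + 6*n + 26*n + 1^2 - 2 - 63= d*(n + 8) + 5*n^2 + 32*n - 64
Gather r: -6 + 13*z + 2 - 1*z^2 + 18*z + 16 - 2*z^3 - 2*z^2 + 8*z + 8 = -2*z^3 - 3*z^2 + 39*z + 20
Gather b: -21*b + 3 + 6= 9 - 21*b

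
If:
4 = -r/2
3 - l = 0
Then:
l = 3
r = -8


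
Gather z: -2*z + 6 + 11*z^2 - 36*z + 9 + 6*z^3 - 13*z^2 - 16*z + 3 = 6*z^3 - 2*z^2 - 54*z + 18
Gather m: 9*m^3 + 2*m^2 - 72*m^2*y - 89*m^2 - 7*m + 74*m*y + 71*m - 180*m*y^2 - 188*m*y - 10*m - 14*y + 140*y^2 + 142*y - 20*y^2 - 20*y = 9*m^3 + m^2*(-72*y - 87) + m*(-180*y^2 - 114*y + 54) + 120*y^2 + 108*y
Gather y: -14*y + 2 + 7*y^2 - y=7*y^2 - 15*y + 2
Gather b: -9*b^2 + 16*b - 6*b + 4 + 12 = -9*b^2 + 10*b + 16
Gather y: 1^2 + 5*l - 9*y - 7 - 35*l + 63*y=-30*l + 54*y - 6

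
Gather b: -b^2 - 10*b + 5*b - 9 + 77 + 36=-b^2 - 5*b + 104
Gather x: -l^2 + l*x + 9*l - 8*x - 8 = -l^2 + 9*l + x*(l - 8) - 8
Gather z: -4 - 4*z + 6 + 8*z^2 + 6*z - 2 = 8*z^2 + 2*z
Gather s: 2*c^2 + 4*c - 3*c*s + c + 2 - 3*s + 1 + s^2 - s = 2*c^2 + 5*c + s^2 + s*(-3*c - 4) + 3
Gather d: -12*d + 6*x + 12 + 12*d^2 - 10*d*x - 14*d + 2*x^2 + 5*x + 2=12*d^2 + d*(-10*x - 26) + 2*x^2 + 11*x + 14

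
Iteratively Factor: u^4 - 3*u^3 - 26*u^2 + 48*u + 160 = (u - 5)*(u^3 + 2*u^2 - 16*u - 32) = (u - 5)*(u + 4)*(u^2 - 2*u - 8) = (u - 5)*(u + 2)*(u + 4)*(u - 4)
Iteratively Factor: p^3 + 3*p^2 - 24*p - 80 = (p + 4)*(p^2 - p - 20) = (p + 4)^2*(p - 5)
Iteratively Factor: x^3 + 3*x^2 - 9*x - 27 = (x + 3)*(x^2 - 9) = (x + 3)^2*(x - 3)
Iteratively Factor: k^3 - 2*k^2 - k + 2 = (k - 2)*(k^2 - 1) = (k - 2)*(k - 1)*(k + 1)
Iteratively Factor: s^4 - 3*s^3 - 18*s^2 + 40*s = (s - 5)*(s^3 + 2*s^2 - 8*s) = (s - 5)*(s + 4)*(s^2 - 2*s) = s*(s - 5)*(s + 4)*(s - 2)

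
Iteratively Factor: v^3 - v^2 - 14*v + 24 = (v - 2)*(v^2 + v - 12) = (v - 2)*(v + 4)*(v - 3)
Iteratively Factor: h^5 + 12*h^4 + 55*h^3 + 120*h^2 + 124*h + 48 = (h + 2)*(h^4 + 10*h^3 + 35*h^2 + 50*h + 24) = (h + 2)^2*(h^3 + 8*h^2 + 19*h + 12) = (h + 2)^2*(h + 3)*(h^2 + 5*h + 4) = (h + 2)^2*(h + 3)*(h + 4)*(h + 1)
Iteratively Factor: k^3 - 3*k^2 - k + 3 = (k - 1)*(k^2 - 2*k - 3) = (k - 3)*(k - 1)*(k + 1)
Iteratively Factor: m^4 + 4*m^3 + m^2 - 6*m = (m + 3)*(m^3 + m^2 - 2*m) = m*(m + 3)*(m^2 + m - 2) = m*(m - 1)*(m + 3)*(m + 2)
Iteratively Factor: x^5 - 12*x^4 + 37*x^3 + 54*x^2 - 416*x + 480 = (x - 5)*(x^4 - 7*x^3 + 2*x^2 + 64*x - 96) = (x - 5)*(x - 2)*(x^3 - 5*x^2 - 8*x + 48) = (x - 5)*(x - 2)*(x + 3)*(x^2 - 8*x + 16) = (x - 5)*(x - 4)*(x - 2)*(x + 3)*(x - 4)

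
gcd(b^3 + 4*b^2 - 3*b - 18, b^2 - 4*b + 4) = b - 2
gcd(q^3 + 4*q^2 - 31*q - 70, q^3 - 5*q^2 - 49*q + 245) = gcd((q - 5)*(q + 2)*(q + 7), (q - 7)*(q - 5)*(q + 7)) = q^2 + 2*q - 35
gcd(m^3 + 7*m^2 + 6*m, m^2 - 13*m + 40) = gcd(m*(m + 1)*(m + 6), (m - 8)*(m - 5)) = 1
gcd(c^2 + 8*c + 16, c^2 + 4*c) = c + 4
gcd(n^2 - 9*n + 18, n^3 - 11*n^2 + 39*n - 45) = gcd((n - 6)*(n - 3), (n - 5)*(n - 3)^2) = n - 3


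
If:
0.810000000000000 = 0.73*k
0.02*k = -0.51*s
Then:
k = 1.11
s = -0.04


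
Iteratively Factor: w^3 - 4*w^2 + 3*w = (w - 1)*(w^2 - 3*w) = w*(w - 1)*(w - 3)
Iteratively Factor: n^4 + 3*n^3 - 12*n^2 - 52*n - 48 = (n + 3)*(n^3 - 12*n - 16) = (n - 4)*(n + 3)*(n^2 + 4*n + 4) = (n - 4)*(n + 2)*(n + 3)*(n + 2)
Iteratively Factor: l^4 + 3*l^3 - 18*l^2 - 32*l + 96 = (l + 4)*(l^3 - l^2 - 14*l + 24) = (l + 4)^2*(l^2 - 5*l + 6) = (l - 2)*(l + 4)^2*(l - 3)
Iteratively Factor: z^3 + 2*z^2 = (z)*(z^2 + 2*z) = z*(z + 2)*(z)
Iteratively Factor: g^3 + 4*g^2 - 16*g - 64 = (g - 4)*(g^2 + 8*g + 16) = (g - 4)*(g + 4)*(g + 4)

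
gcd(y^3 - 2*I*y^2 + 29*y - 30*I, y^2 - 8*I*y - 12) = y - 6*I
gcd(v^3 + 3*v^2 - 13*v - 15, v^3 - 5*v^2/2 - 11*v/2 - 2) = v + 1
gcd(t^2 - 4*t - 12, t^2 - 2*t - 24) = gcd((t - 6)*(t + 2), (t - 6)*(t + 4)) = t - 6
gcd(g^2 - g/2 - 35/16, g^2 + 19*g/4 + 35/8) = g + 5/4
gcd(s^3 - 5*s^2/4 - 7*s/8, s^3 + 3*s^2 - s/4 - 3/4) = s + 1/2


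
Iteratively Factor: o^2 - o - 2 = (o - 2)*(o + 1)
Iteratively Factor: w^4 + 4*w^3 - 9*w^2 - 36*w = (w - 3)*(w^3 + 7*w^2 + 12*w) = w*(w - 3)*(w^2 + 7*w + 12) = w*(w - 3)*(w + 4)*(w + 3)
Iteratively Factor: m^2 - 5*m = (m - 5)*(m)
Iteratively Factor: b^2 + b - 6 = (b - 2)*(b + 3)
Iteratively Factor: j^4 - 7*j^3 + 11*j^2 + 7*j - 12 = (j - 1)*(j^3 - 6*j^2 + 5*j + 12) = (j - 4)*(j - 1)*(j^2 - 2*j - 3) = (j - 4)*(j - 1)*(j + 1)*(j - 3)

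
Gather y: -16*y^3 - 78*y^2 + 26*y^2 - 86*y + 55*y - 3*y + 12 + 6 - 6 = -16*y^3 - 52*y^2 - 34*y + 12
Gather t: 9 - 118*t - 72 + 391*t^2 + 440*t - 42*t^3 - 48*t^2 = -42*t^3 + 343*t^2 + 322*t - 63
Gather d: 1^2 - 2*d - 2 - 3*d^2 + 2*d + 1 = -3*d^2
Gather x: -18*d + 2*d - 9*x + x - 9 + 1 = -16*d - 8*x - 8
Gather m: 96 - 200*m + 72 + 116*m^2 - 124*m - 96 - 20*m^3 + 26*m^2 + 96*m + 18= -20*m^3 + 142*m^2 - 228*m + 90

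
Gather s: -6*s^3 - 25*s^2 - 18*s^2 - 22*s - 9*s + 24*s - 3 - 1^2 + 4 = -6*s^3 - 43*s^2 - 7*s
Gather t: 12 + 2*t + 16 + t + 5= 3*t + 33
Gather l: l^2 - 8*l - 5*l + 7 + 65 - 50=l^2 - 13*l + 22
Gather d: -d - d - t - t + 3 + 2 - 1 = -2*d - 2*t + 4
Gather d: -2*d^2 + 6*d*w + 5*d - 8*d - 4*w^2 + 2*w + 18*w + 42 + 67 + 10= -2*d^2 + d*(6*w - 3) - 4*w^2 + 20*w + 119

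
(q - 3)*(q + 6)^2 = q^3 + 9*q^2 - 108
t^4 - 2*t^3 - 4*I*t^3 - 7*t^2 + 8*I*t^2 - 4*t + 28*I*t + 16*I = (t - 4)*(t + 1)^2*(t - 4*I)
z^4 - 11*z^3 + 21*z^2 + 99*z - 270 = (z - 6)*(z - 5)*(z - 3)*(z + 3)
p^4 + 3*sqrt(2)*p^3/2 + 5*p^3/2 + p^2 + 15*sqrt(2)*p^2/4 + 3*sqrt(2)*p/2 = p*(p + 1/2)*(p + 2)*(p + 3*sqrt(2)/2)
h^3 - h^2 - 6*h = h*(h - 3)*(h + 2)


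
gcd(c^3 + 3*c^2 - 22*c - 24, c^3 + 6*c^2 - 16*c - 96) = c^2 + 2*c - 24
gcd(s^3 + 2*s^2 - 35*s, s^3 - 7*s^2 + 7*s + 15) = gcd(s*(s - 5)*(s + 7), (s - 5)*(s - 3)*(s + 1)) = s - 5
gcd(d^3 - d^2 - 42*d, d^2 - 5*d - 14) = d - 7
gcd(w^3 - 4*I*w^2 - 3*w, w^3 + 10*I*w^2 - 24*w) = w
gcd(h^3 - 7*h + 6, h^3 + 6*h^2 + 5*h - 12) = h^2 + 2*h - 3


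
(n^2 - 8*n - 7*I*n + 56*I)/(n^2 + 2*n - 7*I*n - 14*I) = (n - 8)/(n + 2)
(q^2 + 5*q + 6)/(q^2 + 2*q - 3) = (q + 2)/(q - 1)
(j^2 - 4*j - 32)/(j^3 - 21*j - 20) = (j - 8)/(j^2 - 4*j - 5)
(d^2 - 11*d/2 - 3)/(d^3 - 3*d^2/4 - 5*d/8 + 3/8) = 4*(2*d^2 - 11*d - 6)/(8*d^3 - 6*d^2 - 5*d + 3)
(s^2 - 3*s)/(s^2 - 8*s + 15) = s/(s - 5)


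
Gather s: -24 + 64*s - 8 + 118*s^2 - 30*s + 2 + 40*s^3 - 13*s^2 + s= 40*s^3 + 105*s^2 + 35*s - 30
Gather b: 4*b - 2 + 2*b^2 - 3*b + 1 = 2*b^2 + b - 1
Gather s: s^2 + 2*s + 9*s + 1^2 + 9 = s^2 + 11*s + 10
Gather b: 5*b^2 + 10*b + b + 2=5*b^2 + 11*b + 2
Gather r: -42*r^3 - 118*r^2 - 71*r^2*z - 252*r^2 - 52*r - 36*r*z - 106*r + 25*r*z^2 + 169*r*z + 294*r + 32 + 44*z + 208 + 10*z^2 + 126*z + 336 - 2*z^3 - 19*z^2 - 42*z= -42*r^3 + r^2*(-71*z - 370) + r*(25*z^2 + 133*z + 136) - 2*z^3 - 9*z^2 + 128*z + 576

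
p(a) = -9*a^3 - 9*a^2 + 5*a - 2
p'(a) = -27*a^2 - 18*a + 5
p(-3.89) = 372.14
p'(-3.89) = -333.55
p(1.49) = -44.30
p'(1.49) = -81.76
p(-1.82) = 13.35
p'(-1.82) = -51.67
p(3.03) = -319.84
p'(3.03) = -297.42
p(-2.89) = 125.62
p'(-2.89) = -168.49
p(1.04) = -16.66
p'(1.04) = -42.92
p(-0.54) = -5.91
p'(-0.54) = 6.85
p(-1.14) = -6.06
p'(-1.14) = -9.57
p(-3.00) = 145.00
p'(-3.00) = -184.00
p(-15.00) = 28273.00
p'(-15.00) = -5800.00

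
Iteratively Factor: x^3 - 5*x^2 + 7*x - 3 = (x - 1)*(x^2 - 4*x + 3) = (x - 3)*(x - 1)*(x - 1)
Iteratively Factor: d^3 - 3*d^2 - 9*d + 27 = (d - 3)*(d^2 - 9) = (d - 3)*(d + 3)*(d - 3)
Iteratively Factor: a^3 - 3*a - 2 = (a + 1)*(a^2 - a - 2) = (a + 1)^2*(a - 2)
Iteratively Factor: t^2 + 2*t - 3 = (t - 1)*(t + 3)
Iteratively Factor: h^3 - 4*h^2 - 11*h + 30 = (h - 5)*(h^2 + h - 6) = (h - 5)*(h - 2)*(h + 3)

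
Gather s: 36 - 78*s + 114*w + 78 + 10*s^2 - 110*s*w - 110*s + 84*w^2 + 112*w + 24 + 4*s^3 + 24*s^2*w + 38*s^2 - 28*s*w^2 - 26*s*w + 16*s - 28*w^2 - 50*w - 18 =4*s^3 + s^2*(24*w + 48) + s*(-28*w^2 - 136*w - 172) + 56*w^2 + 176*w + 120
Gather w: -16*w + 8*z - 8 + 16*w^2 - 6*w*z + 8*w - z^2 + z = 16*w^2 + w*(-6*z - 8) - z^2 + 9*z - 8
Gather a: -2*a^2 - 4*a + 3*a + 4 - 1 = -2*a^2 - a + 3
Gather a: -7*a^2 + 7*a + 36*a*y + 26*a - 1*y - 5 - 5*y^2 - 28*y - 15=-7*a^2 + a*(36*y + 33) - 5*y^2 - 29*y - 20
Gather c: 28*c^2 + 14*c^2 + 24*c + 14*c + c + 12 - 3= 42*c^2 + 39*c + 9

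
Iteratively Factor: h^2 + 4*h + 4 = (h + 2)*(h + 2)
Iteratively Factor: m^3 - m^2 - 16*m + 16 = (m + 4)*(m^2 - 5*m + 4) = (m - 4)*(m + 4)*(m - 1)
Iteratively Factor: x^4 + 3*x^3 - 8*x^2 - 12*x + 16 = (x - 1)*(x^3 + 4*x^2 - 4*x - 16) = (x - 1)*(x + 2)*(x^2 + 2*x - 8) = (x - 2)*(x - 1)*(x + 2)*(x + 4)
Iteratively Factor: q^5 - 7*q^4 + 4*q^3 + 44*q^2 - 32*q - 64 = (q + 1)*(q^4 - 8*q^3 + 12*q^2 + 32*q - 64) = (q + 1)*(q + 2)*(q^3 - 10*q^2 + 32*q - 32) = (q - 4)*(q + 1)*(q + 2)*(q^2 - 6*q + 8) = (q - 4)*(q - 2)*(q + 1)*(q + 2)*(q - 4)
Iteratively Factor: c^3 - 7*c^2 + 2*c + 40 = (c - 4)*(c^2 - 3*c - 10) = (c - 4)*(c + 2)*(c - 5)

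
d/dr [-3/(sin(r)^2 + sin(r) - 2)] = 3*(2*sin(r) + 1)*cos(r)/(sin(r)^2 + sin(r) - 2)^2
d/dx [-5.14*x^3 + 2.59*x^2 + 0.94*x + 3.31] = -15.42*x^2 + 5.18*x + 0.94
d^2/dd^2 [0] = 0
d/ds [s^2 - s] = 2*s - 1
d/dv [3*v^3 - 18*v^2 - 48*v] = 9*v^2 - 36*v - 48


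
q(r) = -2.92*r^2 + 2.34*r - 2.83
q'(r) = 2.34 - 5.84*r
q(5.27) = -71.60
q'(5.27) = -28.44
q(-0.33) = -3.92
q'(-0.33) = 4.27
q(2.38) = -13.80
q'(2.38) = -11.56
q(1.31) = -4.78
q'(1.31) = -5.31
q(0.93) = -3.18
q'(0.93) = -3.09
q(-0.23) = -3.52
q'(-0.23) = 3.68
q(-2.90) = -34.17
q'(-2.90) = 19.28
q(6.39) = -107.11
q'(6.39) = -34.98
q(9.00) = -218.29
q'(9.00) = -50.22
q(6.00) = -93.91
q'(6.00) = -32.70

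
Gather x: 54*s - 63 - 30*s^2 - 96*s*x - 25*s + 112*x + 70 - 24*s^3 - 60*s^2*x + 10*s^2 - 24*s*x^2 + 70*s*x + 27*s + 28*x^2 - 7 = -24*s^3 - 20*s^2 + 56*s + x^2*(28 - 24*s) + x*(-60*s^2 - 26*s + 112)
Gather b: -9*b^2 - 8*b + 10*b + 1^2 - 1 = -9*b^2 + 2*b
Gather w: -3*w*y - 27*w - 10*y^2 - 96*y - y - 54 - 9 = w*(-3*y - 27) - 10*y^2 - 97*y - 63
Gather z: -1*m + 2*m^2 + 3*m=2*m^2 + 2*m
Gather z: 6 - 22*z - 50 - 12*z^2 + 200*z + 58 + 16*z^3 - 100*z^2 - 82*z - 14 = 16*z^3 - 112*z^2 + 96*z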